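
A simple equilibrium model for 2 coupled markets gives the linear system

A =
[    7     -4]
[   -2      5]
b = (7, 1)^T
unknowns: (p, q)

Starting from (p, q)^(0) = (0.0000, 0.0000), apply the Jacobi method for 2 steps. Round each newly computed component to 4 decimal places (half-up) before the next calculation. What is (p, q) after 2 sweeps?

(1.1143, 0.6000)

Iteration 1:
  p = (7 - (-4)·0.0000) / (7) = 1.0000
  q = (1 - (-2)·0.0000) / (5) = 0.2000
Iteration 2:
  p = (7 - (-4)·0.2000) / (7) = 1.1143
  q = (1 - (-2)·1.0000) / (5) = 0.6000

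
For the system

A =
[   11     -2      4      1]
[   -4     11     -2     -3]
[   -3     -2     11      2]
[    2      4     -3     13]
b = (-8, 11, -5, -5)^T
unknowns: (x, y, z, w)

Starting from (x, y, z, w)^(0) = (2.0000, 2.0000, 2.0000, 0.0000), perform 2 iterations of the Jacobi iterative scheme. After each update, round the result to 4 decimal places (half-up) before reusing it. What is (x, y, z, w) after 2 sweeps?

(-0.4355, 0.4552, -0.2180, -0.7553)

Iteration 1:
  x = (-8 - (-2)·2.0000 - (4)·2.0000 - (1)·0.0000) / (11) = -1.0909
  y = (11 - (-4)·2.0000 - (-2)·2.0000 - (-3)·0.0000) / (11) = 2.0909
  z = (-5 - (-3)·2.0000 - (-2)·2.0000 - (2)·0.0000) / (11) = 0.4545
  w = (-5 - (2)·2.0000 - (4)·2.0000 - (-3)·2.0000) / (13) = -0.8462
Iteration 2:
  x = (-8 - (-2)·2.0909 - (4)·0.4545 - (1)·-0.8462) / (11) = -0.4355
  y = (11 - (-4)·-1.0909 - (-2)·0.4545 - (-3)·-0.8462) / (11) = 0.4552
  z = (-5 - (-3)·-1.0909 - (-2)·2.0909 - (2)·-0.8462) / (11) = -0.2180
  w = (-5 - (2)·-1.0909 - (4)·2.0909 - (-3)·0.4545) / (13) = -0.7553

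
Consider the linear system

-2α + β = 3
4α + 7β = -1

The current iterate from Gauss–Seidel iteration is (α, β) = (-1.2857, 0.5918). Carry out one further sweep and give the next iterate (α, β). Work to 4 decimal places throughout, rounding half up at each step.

One sweep:
  α = (3 - (1)·0.5918) / (-2) = -1.2041
  β = (-1 - (4)·-1.2041) / (7) = 0.5452

(-1.2041, 0.5452)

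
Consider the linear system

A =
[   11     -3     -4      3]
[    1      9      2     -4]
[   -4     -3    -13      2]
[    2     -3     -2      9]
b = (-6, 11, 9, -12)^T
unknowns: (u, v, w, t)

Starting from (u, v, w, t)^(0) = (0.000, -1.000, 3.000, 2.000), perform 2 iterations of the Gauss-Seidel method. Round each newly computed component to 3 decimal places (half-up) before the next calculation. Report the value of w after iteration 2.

Iteration 1:
  u = (-6 - (-3)·-1.000 - (-4)·3.000 - (3)·2.000) / (11) = -0.273
  v = (11 - (1)·-0.273 - (2)·3.000 - (-4)·2.000) / (9) = 1.475
  w = (9 - (-4)·-0.273 - (-3)·1.475 - (2)·2.000) / (-13) = -0.641
  t = (-12 - (2)·-0.273 - (-3)·1.475 - (-2)·-0.641) / (9) = -0.923
Iteration 2:
  u = (-6 - (-3)·1.475 - (-4)·-0.641 - (3)·-0.923) / (11) = -0.125
  v = (11 - (1)·-0.125 - (2)·-0.641 - (-4)·-0.923) / (9) = 0.968
  w = (9 - (-4)·-0.125 - (-3)·0.968 - (2)·-0.923) / (-13) = -1.019
  t = (-12 - (2)·-0.125 - (-3)·0.968 - (-2)·-1.019) / (9) = -1.209

-1.019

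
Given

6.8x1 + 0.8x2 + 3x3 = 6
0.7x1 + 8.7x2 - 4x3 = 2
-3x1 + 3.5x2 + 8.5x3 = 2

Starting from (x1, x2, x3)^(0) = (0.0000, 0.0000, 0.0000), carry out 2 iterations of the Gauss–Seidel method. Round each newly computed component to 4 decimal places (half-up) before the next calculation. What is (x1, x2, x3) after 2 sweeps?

(0.6513, 0.3988, 0.3010)

Iteration 1:
  x1 = (6 - (0.8)·0.0000 - (3)·0.0000) / (6.8) = 0.8824
  x2 = (2 - (0.7)·0.8824 - (-4)·0.0000) / (8.7) = 0.1589
  x3 = (2 - (-3)·0.8824 - (3.5)·0.1589) / (8.5) = 0.4813
Iteration 2:
  x1 = (6 - (0.8)·0.1589 - (3)·0.4813) / (6.8) = 0.6513
  x2 = (2 - (0.7)·0.6513 - (-4)·0.4813) / (8.7) = 0.3988
  x3 = (2 - (-3)·0.6513 - (3.5)·0.3988) / (8.5) = 0.3010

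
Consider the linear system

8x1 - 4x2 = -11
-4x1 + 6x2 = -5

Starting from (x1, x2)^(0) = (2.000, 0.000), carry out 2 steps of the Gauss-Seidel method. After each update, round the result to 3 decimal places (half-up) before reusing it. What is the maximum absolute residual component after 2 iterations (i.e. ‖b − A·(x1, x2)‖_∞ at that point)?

Iteration 1:
  x1 = (-11 - (-4)·0.000) / (8) = -1.375
  x2 = (-5 - (-4)·-1.375) / (6) = -1.750
Iteration 2:
  x1 = (-11 - (-4)·-1.750) / (8) = -2.250
  x2 = (-5 - (-4)·-2.250) / (6) = -2.333
Residual b − A·x = (-2.332, -0.002); ∞-norm = 2.332

2.332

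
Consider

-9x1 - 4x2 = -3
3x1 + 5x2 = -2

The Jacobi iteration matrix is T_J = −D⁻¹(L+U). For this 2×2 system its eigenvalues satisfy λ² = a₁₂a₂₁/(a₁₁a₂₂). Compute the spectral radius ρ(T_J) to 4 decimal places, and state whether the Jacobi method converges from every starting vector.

0.5164

a₁₂a₂₁/(a₁₁a₂₂) = (-4)·(3) / ((-9)·(5)) = 0.266667
ρ = √|0.266667| = √0.266667 = 0.5164
ρ < 1, so Jacobi converges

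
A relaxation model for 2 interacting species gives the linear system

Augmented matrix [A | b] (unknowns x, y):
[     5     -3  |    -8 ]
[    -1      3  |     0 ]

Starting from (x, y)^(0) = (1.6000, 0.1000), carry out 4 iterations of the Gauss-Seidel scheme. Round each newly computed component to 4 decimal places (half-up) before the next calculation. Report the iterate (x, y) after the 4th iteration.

Iteration 1:
  x = (-8 - (-3)·0.1000) / (5) = -1.5400
  y = (0 - (-1)·-1.5400) / (3) = -0.5133
Iteration 2:
  x = (-8 - (-3)·-0.5133) / (5) = -1.9080
  y = (0 - (-1)·-1.9080) / (3) = -0.6360
Iteration 3:
  x = (-8 - (-3)·-0.6360) / (5) = -1.9816
  y = (0 - (-1)·-1.9816) / (3) = -0.6605
Iteration 4:
  x = (-8 - (-3)·-0.6605) / (5) = -1.9963
  y = (0 - (-1)·-1.9963) / (3) = -0.6654

(-1.9963, -0.6654)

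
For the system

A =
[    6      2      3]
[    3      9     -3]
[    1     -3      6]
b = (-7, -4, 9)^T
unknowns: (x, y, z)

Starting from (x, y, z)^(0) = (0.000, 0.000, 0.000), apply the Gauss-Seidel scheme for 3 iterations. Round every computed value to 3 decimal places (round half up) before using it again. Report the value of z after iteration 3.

Iteration 1:
  x = (-7 - (2)·0.000 - (3)·0.000) / (6) = -1.167
  y = (-4 - (3)·-1.167 - (-3)·0.000) / (9) = -0.055
  z = (9 - (1)·-1.167 - (-3)·-0.055) / (6) = 1.667
Iteration 2:
  x = (-7 - (2)·-0.055 - (3)·1.667) / (6) = -1.982
  y = (-4 - (3)·-1.982 - (-3)·1.667) / (9) = 0.772
  z = (9 - (1)·-1.982 - (-3)·0.772) / (6) = 2.216
Iteration 3:
  x = (-7 - (2)·0.772 - (3)·2.216) / (6) = -2.532
  y = (-4 - (3)·-2.532 - (-3)·2.216) / (9) = 1.138
  z = (9 - (1)·-2.532 - (-3)·1.138) / (6) = 2.491

2.491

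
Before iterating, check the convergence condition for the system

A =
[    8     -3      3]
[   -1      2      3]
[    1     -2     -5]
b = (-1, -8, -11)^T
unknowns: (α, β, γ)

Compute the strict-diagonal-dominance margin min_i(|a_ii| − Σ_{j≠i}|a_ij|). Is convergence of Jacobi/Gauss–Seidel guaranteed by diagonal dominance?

-2

row 1: |8| − (3+3) = 2
row 2: |2| − (1+3) = -2
row 3: |-5| − (1+2) = 2
minimum over rows = -2 → not strictly diagonally dominant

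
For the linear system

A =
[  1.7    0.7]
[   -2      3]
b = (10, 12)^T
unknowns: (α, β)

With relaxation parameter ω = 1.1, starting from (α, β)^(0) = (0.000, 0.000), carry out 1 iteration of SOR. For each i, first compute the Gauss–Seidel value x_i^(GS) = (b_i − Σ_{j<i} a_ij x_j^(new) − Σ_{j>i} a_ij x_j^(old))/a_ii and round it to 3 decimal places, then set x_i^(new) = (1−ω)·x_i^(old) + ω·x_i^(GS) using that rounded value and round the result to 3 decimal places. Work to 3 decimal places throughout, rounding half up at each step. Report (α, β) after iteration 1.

Iteration 1:
  α: GS value = (10 - (0.7)·0.000) / (1.7) = 5.882;  α ← (1−ω)·0.000 + ω·5.882 = 6.470
  β: GS value = (12 - (-2)·6.470) / (3) = 8.313;  β ← (1−ω)·0.000 + ω·8.313 = 9.144

(6.470, 9.144)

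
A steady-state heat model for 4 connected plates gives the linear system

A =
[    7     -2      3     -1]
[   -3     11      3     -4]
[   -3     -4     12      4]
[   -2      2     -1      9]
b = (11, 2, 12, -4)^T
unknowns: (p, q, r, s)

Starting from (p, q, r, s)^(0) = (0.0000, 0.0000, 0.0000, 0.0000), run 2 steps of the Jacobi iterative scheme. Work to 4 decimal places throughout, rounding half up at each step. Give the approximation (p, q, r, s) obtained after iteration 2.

Iteration 1:
  p = (11 - (-2)·0.0000 - (3)·0.0000 - (-1)·0.0000) / (7) = 1.5714
  q = (2 - (-3)·0.0000 - (3)·0.0000 - (-4)·0.0000) / (11) = 0.1818
  r = (12 - (-3)·0.0000 - (-4)·0.0000 - (4)·0.0000) / (12) = 1.0000
  s = (-4 - (-2)·0.0000 - (2)·0.0000 - (-1)·0.0000) / (9) = -0.4444
Iteration 2:
  p = (11 - (-2)·0.1818 - (3)·1.0000 - (-1)·-0.4444) / (7) = 1.1313
  q = (2 - (-3)·1.5714 - (3)·1.0000 - (-4)·-0.4444) / (11) = 0.1761
  r = (12 - (-3)·1.5714 - (-4)·0.1818 - (4)·-0.4444) / (12) = 1.6016
  s = (-4 - (-2)·1.5714 - (2)·0.1818 - (-1)·1.0000) / (9) = -0.0245

(1.1313, 0.1761, 1.6016, -0.0245)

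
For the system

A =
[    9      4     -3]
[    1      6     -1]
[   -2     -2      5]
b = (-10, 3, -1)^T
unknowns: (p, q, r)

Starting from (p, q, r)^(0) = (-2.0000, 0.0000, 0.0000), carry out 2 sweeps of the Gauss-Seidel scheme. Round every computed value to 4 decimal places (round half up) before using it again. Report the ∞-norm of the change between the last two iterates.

0.4280

Iteration 1:
  p = (-10 - (4)·0.0000 - (-3)·0.0000) / (9) = -1.1111
  q = (3 - (1)·-1.1111 - (-1)·0.0000) / (6) = 0.6852
  r = (-1 - (-2)·-1.1111 - (-2)·0.6852) / (5) = -0.3704
Iteration 2:
  p = (-10 - (4)·0.6852 - (-3)·-0.3704) / (9) = -1.5391
  q = (3 - (1)·-1.5391 - (-1)·-0.3704) / (6) = 0.6948
  r = (-1 - (-2)·-1.5391 - (-2)·0.6948) / (5) = -0.5377
Change: (-0.4280, 0.0096, -0.1673) → max |·| = 0.4280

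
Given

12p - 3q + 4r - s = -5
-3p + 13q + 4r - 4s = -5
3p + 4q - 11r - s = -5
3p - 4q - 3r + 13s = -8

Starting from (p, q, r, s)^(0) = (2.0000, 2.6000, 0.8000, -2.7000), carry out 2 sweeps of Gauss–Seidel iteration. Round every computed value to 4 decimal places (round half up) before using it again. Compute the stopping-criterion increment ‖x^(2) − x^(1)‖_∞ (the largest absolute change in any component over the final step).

Iteration 1:
  p = (-5 - (-3)·2.6000 - (4)·0.8000 - (-1)·-2.7000) / (12) = -0.2583
  q = (-5 - (-3)·-0.2583 - (4)·0.8000 - (-4)·-2.7000) / (13) = -1.5211
  r = (-5 - (3)·-0.2583 - (4)·-1.5211 - (-1)·-2.7000) / (-11) = 0.0764
  s = (-8 - (3)·-0.2583 - (-4)·-1.5211 - (-3)·0.0764) / (13) = -1.0062
Iteration 2:
  p = (-5 - (-3)·-1.5211 - (4)·0.0764 - (-1)·-1.0062) / (12) = -0.9063
  q = (-5 - (-3)·-0.9063 - (4)·0.0764 - (-4)·-1.0062) / (13) = -0.9269
  r = (-5 - (3)·-0.9063 - (4)·-0.9269 - (-1)·-1.0062) / (-11) = -0.0382
  s = (-8 - (3)·-0.9063 - (-4)·-0.9269 - (-3)·-0.0382) / (13) = -0.7003
Change: (-0.6480, 0.5942, -0.1146, 0.3059) → max |·| = 0.6480

0.6480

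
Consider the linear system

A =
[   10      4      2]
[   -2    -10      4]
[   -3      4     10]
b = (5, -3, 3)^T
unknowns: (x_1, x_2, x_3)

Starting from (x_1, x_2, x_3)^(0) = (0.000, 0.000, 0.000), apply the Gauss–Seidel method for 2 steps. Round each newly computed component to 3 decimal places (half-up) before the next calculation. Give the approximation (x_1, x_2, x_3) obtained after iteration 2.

(0.346, 0.379, 0.252)

Iteration 1:
  x_1 = (5 - (4)·0.000 - (2)·0.000) / (10) = 0.500
  x_2 = (-3 - (-2)·0.500 - (4)·0.000) / (-10) = 0.200
  x_3 = (3 - (-3)·0.500 - (4)·0.200) / (10) = 0.370
Iteration 2:
  x_1 = (5 - (4)·0.200 - (2)·0.370) / (10) = 0.346
  x_2 = (-3 - (-2)·0.346 - (4)·0.370) / (-10) = 0.379
  x_3 = (3 - (-3)·0.346 - (4)·0.379) / (10) = 0.252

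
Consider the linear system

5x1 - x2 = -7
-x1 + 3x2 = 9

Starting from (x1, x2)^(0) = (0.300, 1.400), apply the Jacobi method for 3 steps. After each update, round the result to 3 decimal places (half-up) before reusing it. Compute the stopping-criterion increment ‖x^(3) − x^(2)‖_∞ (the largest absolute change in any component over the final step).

Iteration 1:
  x1 = (-7 - (-1)·1.400) / (5) = -1.120
  x2 = (9 - (-1)·0.300) / (3) = 3.100
Iteration 2:
  x1 = (-7 - (-1)·3.100) / (5) = -0.780
  x2 = (9 - (-1)·-1.120) / (3) = 2.627
Iteration 3:
  x1 = (-7 - (-1)·2.627) / (5) = -0.875
  x2 = (9 - (-1)·-0.780) / (3) = 2.740
Change: (-0.095, 0.113) → max |·| = 0.113

0.113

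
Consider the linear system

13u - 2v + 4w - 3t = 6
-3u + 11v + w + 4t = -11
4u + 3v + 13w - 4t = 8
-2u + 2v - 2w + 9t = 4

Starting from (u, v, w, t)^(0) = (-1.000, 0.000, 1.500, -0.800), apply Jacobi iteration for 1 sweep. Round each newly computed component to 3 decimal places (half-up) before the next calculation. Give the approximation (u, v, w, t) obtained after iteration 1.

(-0.185, -1.118, 0.677, 0.556)

Iteration 1:
  u = (6 - (-2)·0.000 - (4)·1.500 - (-3)·-0.800) / (13) = -0.185
  v = (-11 - (-3)·-1.000 - (1)·1.500 - (4)·-0.800) / (11) = -1.118
  w = (8 - (4)·-1.000 - (3)·0.000 - (-4)·-0.800) / (13) = 0.677
  t = (4 - (-2)·-1.000 - (2)·0.000 - (-2)·1.500) / (9) = 0.556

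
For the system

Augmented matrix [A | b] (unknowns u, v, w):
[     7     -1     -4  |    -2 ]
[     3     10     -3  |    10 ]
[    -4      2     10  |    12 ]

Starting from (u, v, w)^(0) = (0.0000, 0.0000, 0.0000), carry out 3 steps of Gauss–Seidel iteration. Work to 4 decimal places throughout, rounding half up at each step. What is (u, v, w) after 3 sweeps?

Iteration 1:
  u = (-2 - (-1)·0.0000 - (-4)·0.0000) / (7) = -0.2857
  v = (10 - (3)·-0.2857 - (-3)·0.0000) / (10) = 1.0857
  w = (12 - (-4)·-0.2857 - (2)·1.0857) / (10) = 0.8686
Iteration 2:
  u = (-2 - (-1)·1.0857 - (-4)·0.8686) / (7) = 0.3657
  v = (10 - (3)·0.3657 - (-3)·0.8686) / (10) = 1.1509
  w = (12 - (-4)·0.3657 - (2)·1.1509) / (10) = 1.1161
Iteration 3:
  u = (-2 - (-1)·1.1509 - (-4)·1.1161) / (7) = 0.5165
  v = (10 - (3)·0.5165 - (-3)·1.1161) / (10) = 1.1799
  w = (12 - (-4)·0.5165 - (2)·1.1799) / (10) = 1.1706

(0.5165, 1.1799, 1.1706)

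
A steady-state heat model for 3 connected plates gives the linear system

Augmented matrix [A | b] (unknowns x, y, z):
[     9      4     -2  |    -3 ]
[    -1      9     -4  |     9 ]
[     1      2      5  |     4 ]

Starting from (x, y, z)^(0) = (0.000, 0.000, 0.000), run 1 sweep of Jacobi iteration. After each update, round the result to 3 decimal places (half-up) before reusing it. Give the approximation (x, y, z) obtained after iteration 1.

(-0.333, 1.000, 0.800)

Iteration 1:
  x = (-3 - (4)·0.000 - (-2)·0.000) / (9) = -0.333
  y = (9 - (-1)·0.000 - (-4)·0.000) / (9) = 1.000
  z = (4 - (1)·0.000 - (2)·0.000) / (5) = 0.800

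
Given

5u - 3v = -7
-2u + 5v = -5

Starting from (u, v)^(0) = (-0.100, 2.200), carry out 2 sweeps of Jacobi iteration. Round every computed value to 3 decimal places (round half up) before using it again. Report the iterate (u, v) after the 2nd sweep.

(-2.024, -1.032)

Iteration 1:
  u = (-7 - (-3)·2.200) / (5) = -0.080
  v = (-5 - (-2)·-0.100) / (5) = -1.040
Iteration 2:
  u = (-7 - (-3)·-1.040) / (5) = -2.024
  v = (-5 - (-2)·-0.080) / (5) = -1.032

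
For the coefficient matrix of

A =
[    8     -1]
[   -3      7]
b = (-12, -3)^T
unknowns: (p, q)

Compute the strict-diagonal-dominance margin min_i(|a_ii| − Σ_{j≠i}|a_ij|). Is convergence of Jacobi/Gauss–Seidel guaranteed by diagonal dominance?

4

row 1: |8| − (1) = 7
row 2: |7| − (3) = 4
minimum over rows = 4 → strictly diagonally dominant (convergence guaranteed)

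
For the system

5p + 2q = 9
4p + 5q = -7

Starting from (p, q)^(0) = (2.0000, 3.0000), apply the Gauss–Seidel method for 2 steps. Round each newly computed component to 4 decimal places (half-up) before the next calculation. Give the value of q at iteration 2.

Iteration 1:
  p = (9 - (2)·3.0000) / (5) = 0.6000
  q = (-7 - (4)·0.6000) / (5) = -1.8800
Iteration 2:
  p = (9 - (2)·-1.8800) / (5) = 2.5520
  q = (-7 - (4)·2.5520) / (5) = -3.4416

-3.4416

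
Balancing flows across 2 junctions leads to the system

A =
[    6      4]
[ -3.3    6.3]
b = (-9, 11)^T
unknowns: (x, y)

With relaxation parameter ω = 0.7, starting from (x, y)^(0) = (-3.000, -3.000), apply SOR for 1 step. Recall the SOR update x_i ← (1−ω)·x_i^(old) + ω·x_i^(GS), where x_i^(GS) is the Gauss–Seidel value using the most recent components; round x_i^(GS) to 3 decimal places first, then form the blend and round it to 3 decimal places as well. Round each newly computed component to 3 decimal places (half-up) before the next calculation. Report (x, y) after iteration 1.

Iteration 1:
  x: GS value = (-9 - (4)·-3.000) / (6) = 0.500;  x ← (1−ω)·-3.000 + ω·0.500 = -0.550
  y: GS value = (11 - (-3.3)·-0.550) / (6.3) = 1.458;  y ← (1−ω)·-3.000 + ω·1.458 = 0.121

(-0.550, 0.121)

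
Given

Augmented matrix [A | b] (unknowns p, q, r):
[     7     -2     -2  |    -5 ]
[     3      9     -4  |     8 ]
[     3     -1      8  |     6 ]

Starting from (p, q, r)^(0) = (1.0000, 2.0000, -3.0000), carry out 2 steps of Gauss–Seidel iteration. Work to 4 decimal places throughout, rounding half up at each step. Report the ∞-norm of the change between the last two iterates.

1.6367

Iteration 1:
  p = (-5 - (-2)·2.0000 - (-2)·-3.0000) / (7) = -1.0000
  q = (8 - (3)·-1.0000 - (-4)·-3.0000) / (9) = -0.1111
  r = (6 - (3)·-1.0000 - (-1)·-0.1111) / (8) = 1.1111
Iteration 2:
  p = (-5 - (-2)·-0.1111 - (-2)·1.1111) / (7) = -0.4286
  q = (8 - (3)·-0.4286 - (-4)·1.1111) / (9) = 1.5256
  r = (6 - (3)·-0.4286 - (-1)·1.5256) / (8) = 1.1014
Change: (0.5714, 1.6367, -0.0097) → max |·| = 1.6367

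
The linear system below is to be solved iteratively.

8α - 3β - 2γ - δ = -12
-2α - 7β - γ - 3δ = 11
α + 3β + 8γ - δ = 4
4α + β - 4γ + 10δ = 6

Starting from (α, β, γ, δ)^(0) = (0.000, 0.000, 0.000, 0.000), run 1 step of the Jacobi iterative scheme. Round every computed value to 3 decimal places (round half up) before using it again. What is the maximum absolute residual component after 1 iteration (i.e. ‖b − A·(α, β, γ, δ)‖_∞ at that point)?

9.571

Iteration 1:
  α = (-12 - (-3)·0.000 - (-2)·0.000 - (-1)·0.000) / (8) = -1.500
  β = (11 - (-2)·0.000 - (-1)·0.000 - (-3)·0.000) / (-7) = -1.571
  γ = (4 - (1)·0.000 - (3)·0.000 - (-1)·0.000) / (8) = 0.500
  δ = (6 - (4)·0.000 - (1)·0.000 - (-4)·0.000) / (10) = 0.600
Residual b − A·x = (-3.113, -0.697, 6.813, 9.571); ∞-norm = 9.571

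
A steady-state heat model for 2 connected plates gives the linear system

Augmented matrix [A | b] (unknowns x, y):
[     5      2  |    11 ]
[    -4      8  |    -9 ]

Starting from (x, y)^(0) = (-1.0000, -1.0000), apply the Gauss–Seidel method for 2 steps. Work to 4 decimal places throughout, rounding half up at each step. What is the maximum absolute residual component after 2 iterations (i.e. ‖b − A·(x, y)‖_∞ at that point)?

Iteration 1:
  x = (11 - (2)·-1.0000) / (5) = 2.6000
  y = (-9 - (-4)·2.6000) / (8) = 0.1750
Iteration 2:
  x = (11 - (2)·0.1750) / (5) = 2.1300
  y = (-9 - (-4)·2.1300) / (8) = -0.0600
Residual b − A·x = (0.4700, 0.0000); ∞-norm = 0.4700

0.4700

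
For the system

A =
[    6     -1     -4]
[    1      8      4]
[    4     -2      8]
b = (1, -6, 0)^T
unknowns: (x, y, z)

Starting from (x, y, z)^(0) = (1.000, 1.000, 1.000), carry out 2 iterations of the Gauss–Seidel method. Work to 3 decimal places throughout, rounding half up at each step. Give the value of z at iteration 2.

Iteration 1:
  x = (1 - (-1)·1.000 - (-4)·1.000) / (6) = 1.000
  y = (-6 - (1)·1.000 - (4)·1.000) / (8) = -1.375
  z = (0 - (4)·1.000 - (-2)·-1.375) / (8) = -0.844
Iteration 2:
  x = (1 - (-1)·-1.375 - (-4)·-0.844) / (6) = -0.625
  y = (-6 - (1)·-0.625 - (4)·-0.844) / (8) = -0.250
  z = (0 - (4)·-0.625 - (-2)·-0.250) / (8) = 0.250

0.250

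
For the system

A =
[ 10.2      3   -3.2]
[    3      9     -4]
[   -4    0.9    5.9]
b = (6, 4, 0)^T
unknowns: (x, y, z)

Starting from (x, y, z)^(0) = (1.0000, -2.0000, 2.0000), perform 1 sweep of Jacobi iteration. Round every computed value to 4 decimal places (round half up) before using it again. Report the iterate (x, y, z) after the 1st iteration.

Iteration 1:
  x = (6 - (3)·-2.0000 - (-3.2)·2.0000) / (10.2) = 1.8039
  y = (4 - (3)·1.0000 - (-4)·2.0000) / (9) = 1.0000
  z = (0 - (-4)·1.0000 - (0.9)·-2.0000) / (5.9) = 0.9831

(1.8039, 1.0000, 0.9831)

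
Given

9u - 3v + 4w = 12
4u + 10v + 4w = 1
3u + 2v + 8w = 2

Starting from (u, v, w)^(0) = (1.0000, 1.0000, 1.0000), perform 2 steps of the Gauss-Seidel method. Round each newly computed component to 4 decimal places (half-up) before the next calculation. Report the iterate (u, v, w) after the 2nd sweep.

Iteration 1:
  u = (12 - (-3)·1.0000 - (4)·1.0000) / (9) = 1.2222
  v = (1 - (4)·1.2222 - (4)·1.0000) / (10) = -0.7889
  w = (2 - (3)·1.2222 - (2)·-0.7889) / (8) = -0.0111
Iteration 2:
  u = (12 - (-3)·-0.7889 - (4)·-0.0111) / (9) = 1.0753
  v = (1 - (4)·1.0753 - (4)·-0.0111) / (10) = -0.3257
  w = (2 - (3)·1.0753 - (2)·-0.3257) / (8) = -0.0718

(1.0753, -0.3257, -0.0718)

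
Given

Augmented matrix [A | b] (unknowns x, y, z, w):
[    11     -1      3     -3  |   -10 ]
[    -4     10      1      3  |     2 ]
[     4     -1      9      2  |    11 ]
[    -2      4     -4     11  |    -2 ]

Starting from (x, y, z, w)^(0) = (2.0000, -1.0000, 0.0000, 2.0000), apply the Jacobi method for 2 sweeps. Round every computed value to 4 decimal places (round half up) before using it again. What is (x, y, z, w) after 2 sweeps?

Iteration 1:
  x = (-10 - (-1)·-1.0000 - (3)·0.0000 - (-3)·2.0000) / (11) = -0.4545
  y = (2 - (-4)·2.0000 - (1)·0.0000 - (3)·2.0000) / (10) = 0.4000
  z = (11 - (4)·2.0000 - (-1)·-1.0000 - (2)·2.0000) / (9) = -0.2222
  w = (-2 - (-2)·2.0000 - (4)·-1.0000 - (-4)·0.0000) / (11) = 0.5455
Iteration 2:
  x = (-10 - (-1)·0.4000 - (3)·-0.2222 - (-3)·0.5455) / (11) = -0.6634
  y = (2 - (-4)·-0.4545 - (1)·-0.2222 - (3)·0.5455) / (10) = -0.1232
  z = (11 - (4)·-0.4545 - (-1)·0.4000 - (2)·0.5455) / (9) = 1.3474
  w = (-2 - (-2)·-0.4545 - (4)·0.4000 - (-4)·-0.2222) / (11) = -0.4907

(-0.6634, -0.1232, 1.3474, -0.4907)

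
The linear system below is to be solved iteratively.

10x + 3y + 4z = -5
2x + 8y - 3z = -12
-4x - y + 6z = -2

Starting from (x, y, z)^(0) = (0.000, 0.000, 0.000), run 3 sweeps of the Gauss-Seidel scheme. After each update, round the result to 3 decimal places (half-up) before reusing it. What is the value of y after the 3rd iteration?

Iteration 1:
  x = (-5 - (3)·0.000 - (4)·0.000) / (10) = -0.500
  y = (-12 - (2)·-0.500 - (-3)·0.000) / (8) = -1.375
  z = (-2 - (-4)·-0.500 - (-1)·-1.375) / (6) = -0.896
Iteration 2:
  x = (-5 - (3)·-1.375 - (4)·-0.896) / (10) = 0.271
  y = (-12 - (2)·0.271 - (-3)·-0.896) / (8) = -1.904
  z = (-2 - (-4)·0.271 - (-1)·-1.904) / (6) = -0.470
Iteration 3:
  x = (-5 - (3)·-1.904 - (4)·-0.470) / (10) = 0.259
  y = (-12 - (2)·0.259 - (-3)·-0.470) / (8) = -1.741
  z = (-2 - (-4)·0.259 - (-1)·-1.741) / (6) = -0.451

-1.741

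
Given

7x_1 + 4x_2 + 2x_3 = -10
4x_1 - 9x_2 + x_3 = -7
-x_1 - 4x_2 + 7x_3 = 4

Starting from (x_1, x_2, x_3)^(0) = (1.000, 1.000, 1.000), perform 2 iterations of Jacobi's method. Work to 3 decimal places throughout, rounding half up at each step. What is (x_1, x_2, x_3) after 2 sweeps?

(-2.558, -0.095, 1.007)

Iteration 1:
  x_1 = (-10 - (4)·1.000 - (2)·1.000) / (7) = -2.286
  x_2 = (-7 - (4)·1.000 - (1)·1.000) / (-9) = 1.333
  x_3 = (4 - (-1)·1.000 - (-4)·1.000) / (7) = 1.286
Iteration 2:
  x_1 = (-10 - (4)·1.333 - (2)·1.286) / (7) = -2.558
  x_2 = (-7 - (4)·-2.286 - (1)·1.286) / (-9) = -0.095
  x_3 = (4 - (-1)·-2.286 - (-4)·1.333) / (7) = 1.007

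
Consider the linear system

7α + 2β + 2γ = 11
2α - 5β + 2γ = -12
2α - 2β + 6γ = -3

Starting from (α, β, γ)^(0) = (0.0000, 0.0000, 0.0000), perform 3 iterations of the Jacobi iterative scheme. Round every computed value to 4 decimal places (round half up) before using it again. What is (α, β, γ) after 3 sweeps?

(0.8272, 2.7219, 0.1000)

Iteration 1:
  α = (11 - (2)·0.0000 - (2)·0.0000) / (7) = 1.5714
  β = (-12 - (2)·0.0000 - (2)·0.0000) / (-5) = 2.4000
  γ = (-3 - (2)·0.0000 - (-2)·0.0000) / (6) = -0.5000
Iteration 2:
  α = (11 - (2)·2.4000 - (2)·-0.5000) / (7) = 1.0286
  β = (-12 - (2)·1.5714 - (2)·-0.5000) / (-5) = 2.8286
  γ = (-3 - (2)·1.5714 - (-2)·2.4000) / (6) = -0.2238
Iteration 3:
  α = (11 - (2)·2.8286 - (2)·-0.2238) / (7) = 0.8272
  β = (-12 - (2)·1.0286 - (2)·-0.2238) / (-5) = 2.7219
  γ = (-3 - (2)·1.0286 - (-2)·2.8286) / (6) = 0.1000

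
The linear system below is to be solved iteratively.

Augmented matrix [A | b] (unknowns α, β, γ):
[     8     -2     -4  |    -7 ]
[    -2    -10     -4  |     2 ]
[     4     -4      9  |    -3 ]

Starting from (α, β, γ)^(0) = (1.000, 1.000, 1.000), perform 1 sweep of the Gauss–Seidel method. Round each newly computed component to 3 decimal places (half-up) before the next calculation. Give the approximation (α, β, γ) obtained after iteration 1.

(-0.125, -0.575, -0.533)

Iteration 1:
  α = (-7 - (-2)·1.000 - (-4)·1.000) / (8) = -0.125
  β = (2 - (-2)·-0.125 - (-4)·1.000) / (-10) = -0.575
  γ = (-3 - (4)·-0.125 - (-4)·-0.575) / (9) = -0.533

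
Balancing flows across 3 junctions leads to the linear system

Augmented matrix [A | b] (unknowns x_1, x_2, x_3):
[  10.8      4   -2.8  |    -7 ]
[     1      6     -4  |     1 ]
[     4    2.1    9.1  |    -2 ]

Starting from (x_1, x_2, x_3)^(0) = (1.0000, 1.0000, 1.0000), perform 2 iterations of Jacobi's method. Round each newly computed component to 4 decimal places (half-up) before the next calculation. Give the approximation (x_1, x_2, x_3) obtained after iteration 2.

(-1.1258, -0.3002, -0.0399)

Iteration 1:
  x_1 = (-7 - (4)·1.0000 - (-2.8)·1.0000) / (10.8) = -0.7593
  x_2 = (1 - (1)·1.0000 - (-4)·1.0000) / (6) = 0.6667
  x_3 = (-2 - (4)·1.0000 - (2.1)·1.0000) / (9.1) = -0.8901
Iteration 2:
  x_1 = (-7 - (4)·0.6667 - (-2.8)·-0.8901) / (10.8) = -1.1258
  x_2 = (1 - (1)·-0.7593 - (-4)·-0.8901) / (6) = -0.3002
  x_3 = (-2 - (4)·-0.7593 - (2.1)·0.6667) / (9.1) = -0.0399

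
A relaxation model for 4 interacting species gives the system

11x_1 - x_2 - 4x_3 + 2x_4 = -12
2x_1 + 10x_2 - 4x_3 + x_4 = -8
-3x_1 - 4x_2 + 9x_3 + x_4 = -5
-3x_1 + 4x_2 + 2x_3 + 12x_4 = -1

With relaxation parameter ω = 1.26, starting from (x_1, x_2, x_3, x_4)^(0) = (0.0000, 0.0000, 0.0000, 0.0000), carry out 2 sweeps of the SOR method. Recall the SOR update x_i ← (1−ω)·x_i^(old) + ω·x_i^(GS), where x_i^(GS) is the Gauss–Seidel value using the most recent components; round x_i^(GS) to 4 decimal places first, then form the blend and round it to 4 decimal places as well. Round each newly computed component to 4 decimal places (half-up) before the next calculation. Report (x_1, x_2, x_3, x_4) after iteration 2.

(-1.8677, -1.2067, -1.7438, 0.1573)

Iteration 1:
  x_1: GS value = (-12 - (-1)·0.0000 - (-4)·0.0000 - (2)·0.0000) / (11) = -1.0909;  x_1 ← (1−ω)·0.0000 + ω·-1.0909 = -1.3745
  x_2: GS value = (-8 - (2)·-1.3745 - (-4)·0.0000 - (1)·0.0000) / (10) = -0.5251;  x_2 ← (1−ω)·0.0000 + ω·-0.5251 = -0.6616
  x_3: GS value = (-5 - (-3)·-1.3745 - (-4)·-0.6616 - (1)·0.0000) / (9) = -1.3078;  x_3 ← (1−ω)·0.0000 + ω·-1.3078 = -1.6478
  x_4: GS value = (-1 - (-3)·-1.3745 - (4)·-0.6616 - (2)·-1.6478) / (12) = 0.0682;  x_4 ← (1−ω)·0.0000 + ω·0.0682 = 0.0859
Iteration 2:
  x_1: GS value = (-12 - (-1)·-0.6616 - (-4)·-1.6478 - (2)·0.0859) / (11) = -1.7659;  x_1 ← (1−ω)·-1.3745 + ω·-1.7659 = -1.8677
  x_2: GS value = (-8 - (2)·-1.8677 - (-4)·-1.6478 - (1)·0.0859) / (10) = -1.0942;  x_2 ← (1−ω)·-0.6616 + ω·-1.0942 = -1.2067
  x_3: GS value = (-5 - (-3)·-1.8677 - (-4)·-1.2067 - (1)·0.0859) / (9) = -1.7240;  x_3 ← (1−ω)·-1.6478 + ω·-1.7240 = -1.7438
  x_4: GS value = (-1 - (-3)·-1.8677 - (4)·-1.2067 - (2)·-1.7438) / (12) = 0.1426;  x_4 ← (1−ω)·0.0859 + ω·0.1426 = 0.1573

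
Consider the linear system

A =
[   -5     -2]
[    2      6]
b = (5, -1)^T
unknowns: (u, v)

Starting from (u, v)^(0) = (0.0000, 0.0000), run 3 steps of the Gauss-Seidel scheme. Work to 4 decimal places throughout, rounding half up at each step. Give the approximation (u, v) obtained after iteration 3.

(-1.0756, 0.1919)

Iteration 1:
  u = (5 - (-2)·0.0000) / (-5) = -1.0000
  v = (-1 - (2)·-1.0000) / (6) = 0.1667
Iteration 2:
  u = (5 - (-2)·0.1667) / (-5) = -1.0667
  v = (-1 - (2)·-1.0667) / (6) = 0.1889
Iteration 3:
  u = (5 - (-2)·0.1889) / (-5) = -1.0756
  v = (-1 - (2)·-1.0756) / (6) = 0.1919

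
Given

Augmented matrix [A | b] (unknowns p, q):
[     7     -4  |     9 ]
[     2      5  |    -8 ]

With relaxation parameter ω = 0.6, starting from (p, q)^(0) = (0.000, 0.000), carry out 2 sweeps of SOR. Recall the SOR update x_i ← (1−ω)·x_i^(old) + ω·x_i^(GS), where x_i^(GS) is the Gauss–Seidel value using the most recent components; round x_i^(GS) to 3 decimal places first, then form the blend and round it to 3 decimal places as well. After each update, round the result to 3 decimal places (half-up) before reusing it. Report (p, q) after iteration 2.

Iteration 1:
  p: GS value = (9 - (-4)·0.000) / (7) = 1.286;  p ← (1−ω)·0.000 + ω·1.286 = 0.772
  q: GS value = (-8 - (2)·0.772) / (5) = -1.909;  q ← (1−ω)·0.000 + ω·-1.909 = -1.145
Iteration 2:
  p: GS value = (9 - (-4)·-1.145) / (7) = 0.631;  p ← (1−ω)·0.772 + ω·0.631 = 0.687
  q: GS value = (-8 - (2)·0.687) / (5) = -1.875;  q ← (1−ω)·-1.145 + ω·-1.875 = -1.583

(0.687, -1.583)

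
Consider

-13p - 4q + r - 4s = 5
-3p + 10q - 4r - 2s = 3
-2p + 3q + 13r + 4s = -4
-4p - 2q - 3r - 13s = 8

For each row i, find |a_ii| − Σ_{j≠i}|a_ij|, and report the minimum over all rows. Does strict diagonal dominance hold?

row 1: |-13| − (4+1+4) = 4
row 2: |10| − (3+4+2) = 1
row 3: |13| − (2+3+4) = 4
row 4: |-13| − (4+2+3) = 4
minimum over rows = 1 → strictly diagonally dominant (convergence guaranteed)

1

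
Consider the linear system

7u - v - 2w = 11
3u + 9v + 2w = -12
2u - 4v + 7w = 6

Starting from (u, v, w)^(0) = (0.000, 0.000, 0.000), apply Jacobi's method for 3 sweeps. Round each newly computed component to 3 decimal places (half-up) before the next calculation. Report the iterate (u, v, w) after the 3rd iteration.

(1.178, -1.797, -0.777)

Iteration 1:
  u = (11 - (-1)·0.000 - (-2)·0.000) / (7) = 1.571
  v = (-12 - (3)·0.000 - (2)·0.000) / (9) = -1.333
  w = (6 - (2)·0.000 - (-4)·0.000) / (7) = 0.857
Iteration 2:
  u = (11 - (-1)·-1.333 - (-2)·0.857) / (7) = 1.626
  v = (-12 - (3)·1.571 - (2)·0.857) / (9) = -2.047
  w = (6 - (2)·1.571 - (-4)·-1.333) / (7) = -0.353
Iteration 3:
  u = (11 - (-1)·-2.047 - (-2)·-0.353) / (7) = 1.178
  v = (-12 - (3)·1.626 - (2)·-0.353) / (9) = -1.797
  w = (6 - (2)·1.626 - (-4)·-2.047) / (7) = -0.777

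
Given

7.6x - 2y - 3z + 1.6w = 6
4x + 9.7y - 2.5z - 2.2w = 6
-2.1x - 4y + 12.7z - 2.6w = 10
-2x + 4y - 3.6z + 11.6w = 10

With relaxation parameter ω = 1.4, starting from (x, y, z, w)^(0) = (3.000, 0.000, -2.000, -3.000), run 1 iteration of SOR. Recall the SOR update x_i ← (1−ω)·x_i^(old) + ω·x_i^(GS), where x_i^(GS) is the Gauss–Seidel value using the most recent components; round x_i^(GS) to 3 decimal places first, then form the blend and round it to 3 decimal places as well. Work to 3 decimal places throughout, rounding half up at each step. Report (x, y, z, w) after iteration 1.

Iteration 1:
  x: GS value = (6 - (-2)·0.000 - (-3)·-2.000 - (1.6)·-3.000) / (7.6) = 0.632;  x ← (1−ω)·3.000 + ω·0.632 = -0.315
  y: GS value = (6 - (4)·-0.315 - (-2.5)·-2.000 - (-2.2)·-3.000) / (9.7) = -0.447;  y ← (1−ω)·0.000 + ω·-0.447 = -0.626
  z: GS value = (10 - (-2.1)·-0.315 - (-4)·-0.626 - (-2.6)·-3.000) / (12.7) = -0.076;  z ← (1−ω)·-2.000 + ω·-0.076 = 0.694
  w: GS value = (10 - (-2)·-0.315 - (4)·-0.626 - (-3.6)·0.694) / (11.6) = 1.239;  w ← (1−ω)·-3.000 + ω·1.239 = 2.935

(-0.315, -0.626, 0.694, 2.935)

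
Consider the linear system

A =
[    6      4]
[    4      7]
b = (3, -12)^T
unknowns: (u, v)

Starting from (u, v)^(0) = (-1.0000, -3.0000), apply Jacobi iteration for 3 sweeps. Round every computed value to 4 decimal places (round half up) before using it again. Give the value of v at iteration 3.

-2.4354

Iteration 1:
  u = (3 - (4)·-3.0000) / (6) = 2.5000
  v = (-12 - (4)·-1.0000) / (7) = -1.1429
Iteration 2:
  u = (3 - (4)·-1.1429) / (6) = 1.2619
  v = (-12 - (4)·2.5000) / (7) = -3.1429
Iteration 3:
  u = (3 - (4)·-3.1429) / (6) = 2.5953
  v = (-12 - (4)·1.2619) / (7) = -2.4354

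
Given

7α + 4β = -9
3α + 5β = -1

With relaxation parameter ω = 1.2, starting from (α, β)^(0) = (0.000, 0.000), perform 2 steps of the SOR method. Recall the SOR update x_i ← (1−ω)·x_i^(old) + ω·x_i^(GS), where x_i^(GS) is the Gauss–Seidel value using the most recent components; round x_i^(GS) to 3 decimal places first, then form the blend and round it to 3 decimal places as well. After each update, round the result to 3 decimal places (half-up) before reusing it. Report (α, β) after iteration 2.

Iteration 1:
  α: GS value = (-9 - (4)·0.000) / (7) = -1.286;  α ← (1−ω)·0.000 + ω·-1.286 = -1.543
  β: GS value = (-1 - (3)·-1.543) / (5) = 0.726;  β ← (1−ω)·0.000 + ω·0.726 = 0.871
Iteration 2:
  α: GS value = (-9 - (4)·0.871) / (7) = -1.783;  α ← (1−ω)·-1.543 + ω·-1.783 = -1.831
  β: GS value = (-1 - (3)·-1.831) / (5) = 0.899;  β ← (1−ω)·0.871 + ω·0.899 = 0.905

(-1.831, 0.905)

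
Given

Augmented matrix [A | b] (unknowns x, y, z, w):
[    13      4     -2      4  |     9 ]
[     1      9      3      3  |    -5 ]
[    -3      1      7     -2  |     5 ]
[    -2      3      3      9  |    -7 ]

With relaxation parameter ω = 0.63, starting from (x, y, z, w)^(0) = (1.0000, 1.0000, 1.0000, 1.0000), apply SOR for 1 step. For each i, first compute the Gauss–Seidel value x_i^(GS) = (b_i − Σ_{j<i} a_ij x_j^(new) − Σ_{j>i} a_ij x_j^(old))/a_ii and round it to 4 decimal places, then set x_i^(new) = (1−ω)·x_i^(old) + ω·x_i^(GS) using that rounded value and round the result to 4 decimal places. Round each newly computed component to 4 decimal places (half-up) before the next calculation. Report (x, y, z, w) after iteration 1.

Iteration 1:
  x: GS value = (9 - (4)·1.0000 - (-2)·1.0000 - (4)·1.0000) / (13) = 0.2308;  x ← (1−ω)·1.0000 + ω·0.2308 = 0.5154
  y: GS value = (-5 - (1)·0.5154 - (3)·1.0000 - (3)·1.0000) / (9) = -1.2795;  y ← (1−ω)·1.0000 + ω·-1.2795 = -0.4361
  z: GS value = (5 - (-3)·0.5154 - (1)·-0.4361 - (-2)·1.0000) / (7) = 1.2832;  z ← (1−ω)·1.0000 + ω·1.2832 = 1.1784
  w: GS value = (-7 - (-2)·0.5154 - (3)·-0.4361 - (3)·1.1784) / (9) = -0.9107;  w ← (1−ω)·1.0000 + ω·-0.9107 = -0.2037

(0.5154, -0.4361, 1.1784, -0.2037)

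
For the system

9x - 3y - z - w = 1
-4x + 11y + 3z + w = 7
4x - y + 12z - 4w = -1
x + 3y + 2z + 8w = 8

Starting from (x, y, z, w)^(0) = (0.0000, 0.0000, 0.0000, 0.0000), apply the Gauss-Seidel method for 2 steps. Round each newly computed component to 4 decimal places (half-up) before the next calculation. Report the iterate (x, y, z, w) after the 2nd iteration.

(0.4127, 0.7359, 0.0899, 0.6500)

Iteration 1:
  x = (1 - (-3)·0.0000 - (-1)·0.0000 - (-1)·0.0000) / (9) = 0.1111
  y = (7 - (-4)·0.1111 - (3)·0.0000 - (1)·0.0000) / (11) = 0.6768
  z = (-1 - (4)·0.1111 - (-1)·0.6768 - (-4)·0.0000) / (12) = -0.0640
  w = (8 - (1)·0.1111 - (3)·0.6768 - (2)·-0.0640) / (8) = 0.7483
Iteration 2:
  x = (1 - (-3)·0.6768 - (-1)·-0.0640 - (-1)·0.7483) / (9) = 0.4127
  y = (7 - (-4)·0.4127 - (3)·-0.0640 - (1)·0.7483) / (11) = 0.7359
  z = (-1 - (4)·0.4127 - (-1)·0.7359 - (-4)·0.7483) / (12) = 0.0899
  w = (8 - (1)·0.4127 - (3)·0.7359 - (2)·0.0899) / (8) = 0.6500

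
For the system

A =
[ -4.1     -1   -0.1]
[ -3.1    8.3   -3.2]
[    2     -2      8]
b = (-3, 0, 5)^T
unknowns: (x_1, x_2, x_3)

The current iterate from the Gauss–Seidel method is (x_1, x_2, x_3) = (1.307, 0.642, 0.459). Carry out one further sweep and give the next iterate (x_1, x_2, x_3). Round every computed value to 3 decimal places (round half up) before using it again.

(0.564, 0.388, 0.581)

One sweep:
  x_1 = (-3 - (-1)·0.642 - (-0.1)·0.459) / (-4.1) = 0.564
  x_2 = (0 - (-3.1)·0.564 - (-3.2)·0.459) / (8.3) = 0.388
  x_3 = (5 - (2)·0.564 - (-2)·0.388) / (8) = 0.581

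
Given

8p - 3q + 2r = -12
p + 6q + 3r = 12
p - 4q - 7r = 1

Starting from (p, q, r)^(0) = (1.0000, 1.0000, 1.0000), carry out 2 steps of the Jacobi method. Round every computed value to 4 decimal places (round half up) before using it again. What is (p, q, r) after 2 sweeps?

Iteration 1:
  p = (-12 - (-3)·1.0000 - (2)·1.0000) / (8) = -1.3750
  q = (12 - (1)·1.0000 - (3)·1.0000) / (6) = 1.3333
  r = (1 - (1)·1.0000 - (-4)·1.0000) / (-7) = -0.5714
Iteration 2:
  p = (-12 - (-3)·1.3333 - (2)·-0.5714) / (8) = -0.8572
  q = (12 - (1)·-1.3750 - (3)·-0.5714) / (6) = 2.5149
  r = (1 - (1)·-1.3750 - (-4)·1.3333) / (-7) = -1.1012

(-0.8572, 2.5149, -1.1012)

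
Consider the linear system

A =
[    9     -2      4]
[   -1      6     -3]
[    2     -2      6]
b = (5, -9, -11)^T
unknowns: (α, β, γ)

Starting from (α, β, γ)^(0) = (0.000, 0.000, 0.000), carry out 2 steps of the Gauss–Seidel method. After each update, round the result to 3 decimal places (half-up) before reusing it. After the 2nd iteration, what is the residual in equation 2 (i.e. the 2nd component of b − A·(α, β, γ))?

-1.906

Iteration 1:
  α = (5 - (-2)·0.000 - (4)·0.000) / (9) = 0.556
  β = (-9 - (-1)·0.556 - (-3)·0.000) / (6) = -1.407
  γ = (-11 - (2)·0.556 - (-2)·-1.407) / (6) = -2.488
Iteration 2:
  α = (5 - (-2)·-1.407 - (4)·-2.488) / (9) = 1.349
  β = (-9 - (-1)·1.349 - (-3)·-2.488) / (6) = -2.519
  γ = (-11 - (2)·1.349 - (-2)·-2.519) / (6) = -3.123
Residual b − A·x = (0.313, -1.906, 0.002)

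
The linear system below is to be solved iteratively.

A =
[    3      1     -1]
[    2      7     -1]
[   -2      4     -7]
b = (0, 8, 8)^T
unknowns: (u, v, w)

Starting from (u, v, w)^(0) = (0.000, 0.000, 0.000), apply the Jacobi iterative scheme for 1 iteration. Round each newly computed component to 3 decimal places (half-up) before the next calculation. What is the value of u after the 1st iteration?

0.000

Iteration 1:
  u = (0 - (1)·0.000 - (-1)·0.000) / (3) = 0.000
  v = (8 - (2)·0.000 - (-1)·0.000) / (7) = 1.143
  w = (8 - (-2)·0.000 - (4)·0.000) / (-7) = -1.143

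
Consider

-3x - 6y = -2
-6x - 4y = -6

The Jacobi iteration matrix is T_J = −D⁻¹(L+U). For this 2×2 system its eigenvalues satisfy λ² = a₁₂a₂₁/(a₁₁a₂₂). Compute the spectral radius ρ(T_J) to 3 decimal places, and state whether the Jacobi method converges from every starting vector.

1.732

a₁₂a₂₁/(a₁₁a₂₂) = (-6)·(-6) / ((-3)·(-4)) = 3.000000
ρ = √|3.000000| = √3.000000 = 1.732
ρ > 1, so Jacobi diverges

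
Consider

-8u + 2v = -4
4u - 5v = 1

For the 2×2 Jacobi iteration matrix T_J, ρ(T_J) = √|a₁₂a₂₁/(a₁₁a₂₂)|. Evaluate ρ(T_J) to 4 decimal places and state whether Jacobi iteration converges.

0.4472

a₁₂a₂₁/(a₁₁a₂₂) = (2)·(4) / ((-8)·(-5)) = 0.200000
ρ = √|0.200000| = √0.200000 = 0.4472
ρ < 1, so Jacobi converges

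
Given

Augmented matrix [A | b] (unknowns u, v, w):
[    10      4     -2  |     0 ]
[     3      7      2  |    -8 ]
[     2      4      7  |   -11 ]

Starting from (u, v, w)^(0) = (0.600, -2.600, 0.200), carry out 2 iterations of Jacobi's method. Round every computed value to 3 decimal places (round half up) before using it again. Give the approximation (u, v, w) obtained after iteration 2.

(0.531, -1.532, -1.047)

Iteration 1:
  u = (0 - (4)·-2.600 - (-2)·0.200) / (10) = 1.080
  v = (-8 - (3)·0.600 - (2)·0.200) / (7) = -1.457
  w = (-11 - (2)·0.600 - (4)·-2.600) / (7) = -0.257
Iteration 2:
  u = (0 - (4)·-1.457 - (-2)·-0.257) / (10) = 0.531
  v = (-8 - (3)·1.080 - (2)·-0.257) / (7) = -1.532
  w = (-11 - (2)·1.080 - (4)·-1.457) / (7) = -1.047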